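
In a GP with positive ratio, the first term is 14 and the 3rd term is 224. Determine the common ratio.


r^(n-1) = aₙ/a₁
r^2 = 224/14 = 16
r = 16^(1/2)
= ±4; taking r > 0 gives r = 4

r = 4


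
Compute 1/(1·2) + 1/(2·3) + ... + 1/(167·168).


1/(k(k+1)) = 1/k - 1/(k+1) (partial fractions)
Telescoping: Σ = 1 - 1/168 = 167/168

Sum = 167/168


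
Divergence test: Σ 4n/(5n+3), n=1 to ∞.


lim(n→∞) 4n/(5n+3) = 4/5 = 4/5  (divide numerator and denominator by n)
lim aₙ = 4/5 ≠ 0 → series DIVERGES

Diverges (lim aₙ = 4/5 ≠ 0)


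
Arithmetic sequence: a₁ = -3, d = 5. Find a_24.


aₙ = a₁ + (n-1)d
= -3 + (24-1)×5
= -3 + 115
= 112

a_24 = 112


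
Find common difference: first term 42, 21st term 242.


d = (aₙ - a₁)/(n-1)
= (242 - 42)/(21-1)
= 200/20 = 10

d = 10


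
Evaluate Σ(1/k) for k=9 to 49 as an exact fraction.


Σₖ₌9^49 1/k = 1/9 + 1/10 + 1/11 + ... + 1/49
= 5458496445241979692451/3099044504245996706400
≈ 1.7613

Sum = 5458496445241979692451/3099044504245996706400 ≈ 1.7613


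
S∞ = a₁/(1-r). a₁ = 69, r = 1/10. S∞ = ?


S∞ = a₁/(1-r) = 69/(1 - 1/10)
= 69/(9/10)
= 230/3

S∞ = 230/3


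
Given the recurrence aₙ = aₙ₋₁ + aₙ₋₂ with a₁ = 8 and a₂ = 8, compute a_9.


Computing iteratively: 8, 8, 16, 24, 40, 64, 104, 168, 272
a_9 = 272

a_9 = 272


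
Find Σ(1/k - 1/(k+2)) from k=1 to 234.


Telescoping with gap 2: two head and two tail terms survive.
= (1 + 1/2) - (1/235 + 1/236)
= 3/2 - 1/235 - 1/236 = 82719/55460

Sum = 82719/55460


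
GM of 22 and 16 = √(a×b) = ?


GM = √(22×16) = √352 = 18.7617

GM = 18.7617


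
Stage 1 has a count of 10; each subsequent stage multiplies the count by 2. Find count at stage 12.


aₙ = a₁·r^(n-1)
= 10×2^11
= 10×2048
= 20480

a_12 = 20480


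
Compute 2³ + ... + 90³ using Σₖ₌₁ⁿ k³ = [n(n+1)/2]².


Σₖ₌2^90 k³ = [90·91/2]² − [1·2/2]²
= 16769025 − 1 = 16769024

Σk³ = 16769024


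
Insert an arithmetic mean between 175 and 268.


AM = (175 + 268)/2 = 443/2 = 221.5

AM = 221.5


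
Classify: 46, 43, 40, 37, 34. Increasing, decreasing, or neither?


Differences: -3, -3, -3, -3
All differences < 0 → strictly DECREASING

Monotonically decreasing


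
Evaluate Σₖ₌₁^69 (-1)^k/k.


S = -1 + 1/2 - 1/3 + 1/4 - 1/5 + 1/6 - 1/7 + 1/8 ± ...
= -0.7003
(Full series converges to -ln(2) ≈ -0.6931)

S_69 = -0.7003


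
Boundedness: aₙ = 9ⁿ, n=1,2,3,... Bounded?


aₙ = 9ⁿ → as n→∞, aₙ→∞ (since base 9 > 1)
No finite upper bound exists
The sequence is UNBOUNDED

Unbounded (aₙ → ∞ as n → ∞)


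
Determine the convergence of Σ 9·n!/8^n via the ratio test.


aₙ = 9·n!/8^n
a_{n+1}/aₙ = (n+1)!/8^(n+1) × 8^n/n!  (constant 9 cancels)
= (n+1)/8
L = lim(n→∞) (n+1)/8 = ∞
L > 1 → series DIVERGES

Diverges (ratio test: L = ∞ > 1)


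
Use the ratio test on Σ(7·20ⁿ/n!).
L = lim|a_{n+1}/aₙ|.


aₙ = 7·20^n/n!
a_{n+1}/aₙ = 20^(n+1)/(n+1)! × n!/20^n  (constant 7 cancels)
= 20/(n+1)
L = lim(n→∞) 20/(n+1) = 0
L < 1 → series CONVERGES

Converges (ratio test: L = 0 < 1)


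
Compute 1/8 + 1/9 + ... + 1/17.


Σₖ₌8^17 1/k = 1/8 + 1/9 + 1/10 + 1/11 + 1/12 + 1/13 + 1/14 + 1/15 + 1/16 + 1/17
= 2074783/2450448
≈ 0.8467

Sum = 2074783/2450448 ≈ 0.8467


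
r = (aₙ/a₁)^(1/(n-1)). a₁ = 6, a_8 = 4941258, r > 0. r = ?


r^(n-1) = aₙ/a₁
r^7 = 4941258/6 = 823543
r = 823543^(1/7)
= 7

r = 7


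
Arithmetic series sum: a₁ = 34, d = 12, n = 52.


aₙ = 34 + (52-1)×12 = 646
Sₙ = n(a₁+aₙ)/2 = 52×(34+646)/2
= 52×680/2 = 17680

S_52 = 17680


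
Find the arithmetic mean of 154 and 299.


AM = (154 + 299)/2 = 453/2 = 226.5

AM = 226.5


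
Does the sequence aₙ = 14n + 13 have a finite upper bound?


aₙ = 14n + 13 → as n→∞, aₙ→∞
No finite upper bound exists
The sequence is UNBOUNDED

Unbounded (aₙ → ∞ as n → ∞)


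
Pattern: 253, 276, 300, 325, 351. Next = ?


Pattern: triangular numbers: n(n+1)/2
Terms: 253, 276, 300, 325, 351
Next term = 378

Next term = 378


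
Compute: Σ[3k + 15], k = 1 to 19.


Σ(3k+15) = 3·Σk + 15·n
= 3·190 + 15·19
= 570 + 285 = 855

Σ = 855


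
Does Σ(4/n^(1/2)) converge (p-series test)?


p-series test: Σ c/n^p converges if p > 1, diverges if p ≤ 1 (constant c > 0 doesn't affect convergence).
p = 1/2
1/2 ≤ 1 → DIVERGES

Diverges (p = 1/2 ≤ 1)


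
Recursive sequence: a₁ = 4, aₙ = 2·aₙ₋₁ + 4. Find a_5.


Computing step by step:
a_1 = 4
a_2 = 12
a_3 = 28
a_4 = 60
a_5 = 124


a_5 = 124


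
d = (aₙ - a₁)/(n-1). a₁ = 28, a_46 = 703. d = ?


d = (aₙ - a₁)/(n-1)
= (703 - 28)/(46-1)
= 675/45 = 15

d = 15


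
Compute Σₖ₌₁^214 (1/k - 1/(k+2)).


Telescoping with gap 2: two head and two tail terms survive.
= (1 + 1/2) - (1/215 + 1/216)
= 3/2 - 1/215 - 1/216 = 69229/46440

Sum = 69229/46440


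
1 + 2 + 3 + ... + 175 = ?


n(n+1)/2 = 175×176/2 = 30800/2 = 15400

Σk = 15400


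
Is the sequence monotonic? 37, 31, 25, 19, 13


Differences: -6, -6, -6, -6
All differences < 0 → strictly DECREASING

Monotonically decreasing


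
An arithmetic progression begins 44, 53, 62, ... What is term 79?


aₙ = a₁ + (n-1)d
= 44 + (79-1)×9
= 44 + 702
= 746

a_79 = 746


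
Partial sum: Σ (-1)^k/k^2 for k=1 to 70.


S = -1 + 1/4 - 1/9 + 1/16 - 1/25 + 1/36 - 1/49 + 1/64 ± ...
= -0.8224
(Full series converges to -π²/12 ≈ -0.8225)

S_70 = -0.8224


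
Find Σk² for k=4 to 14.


Σₖ₌4^14 k² = Σₖ₌₁^14 k² − Σₖ₌₁^3 k²
= 14·15·29/6 − 3·4·7/6
= 1015 − 14 = 1001

Σk² = 1001


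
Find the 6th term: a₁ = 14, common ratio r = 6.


aₙ = a₁·r^(n-1)
= 14×6^5
= 14×7776
= 108864

a_6 = 108864


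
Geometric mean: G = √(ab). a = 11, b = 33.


GM = √(11×33) = √363 = 19.0526

GM = 19.0526


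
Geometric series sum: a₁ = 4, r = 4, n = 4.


Sₙ = 4×(4^4 - 1)/(4 - 1)
= 4×(256 - 1)/3
= 4×255/3
= 340

S_4 = 340


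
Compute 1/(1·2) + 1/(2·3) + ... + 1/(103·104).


1/(k(k+1)) = 1/k - 1/(k+1) (partial fractions)
Telescoping: Σ = 1 - 1/104 = 103/104

Sum = 103/104


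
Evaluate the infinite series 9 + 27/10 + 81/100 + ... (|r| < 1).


S∞ = a₁/(1-r) = 9/(1 - 3/10)
= 9/(7/10)
= 90/7

S∞ = 90/7


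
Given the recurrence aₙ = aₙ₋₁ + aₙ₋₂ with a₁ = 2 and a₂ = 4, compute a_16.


Computing iteratively: 2, 4, 6, 10, 16, 26, 42, 68, 110, 178, 288, 466, ...
a_16 = 3194

a_16 = 3194


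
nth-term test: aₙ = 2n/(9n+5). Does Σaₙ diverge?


lim(n→∞) 2n/(9n+5) = 2/9 = 2/9  (divide numerator and denominator by n)
lim aₙ = 2/9 ≠ 0 → series DIVERGES

Diverges (lim aₙ = 2/9 ≠ 0)


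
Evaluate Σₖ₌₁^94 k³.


n(n+1)/2 = 94×95/2 = 4465
Σk³ = 4465² = 19936225

Σk³ = 19936225


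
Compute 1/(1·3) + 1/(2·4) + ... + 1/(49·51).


1/(k(k+2)) = (1/2)·(1/k - 1/(k+2)) (partial fractions)
Telescoping: Σ = (1/2)·(1 + 1/2 - 1/50 - 1/51) = 931/1275

Sum = 931/1275


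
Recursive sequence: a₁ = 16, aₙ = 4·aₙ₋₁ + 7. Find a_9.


Computing step by step:
a_1 = 16
a_2 = 71
a_3 = 291
a_4 = 1171
a_5 = 4691
a_6 = 18771
a_7 = 75091
a_8 = 300371
a_9 = 1201491


a_9 = 1201491


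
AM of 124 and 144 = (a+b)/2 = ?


AM = (124 + 144)/2 = 268/2 = 134

AM = 134


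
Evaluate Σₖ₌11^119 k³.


Σₖ₌11^119 k³ = [119·120/2]² − [10·11/2]²
= 50979600 − 3025 = 50976575

Σk³ = 50976575


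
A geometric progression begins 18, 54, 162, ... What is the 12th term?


aₙ = a₁·r^(n-1)
= 18×3^11
= 18×177147
= 3188646

a_12 = 3188646


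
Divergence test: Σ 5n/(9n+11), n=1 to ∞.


lim(n→∞) 5n/(9n+11) = 5/9 = 5/9  (divide numerator and denominator by n)
lim aₙ = 5/9 ≠ 0 → series DIVERGES

Diverges (lim aₙ = 5/9 ≠ 0)


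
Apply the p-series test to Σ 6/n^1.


p-series test: Σ c/n^p converges if p > 1, diverges if p ≤ 1 (constant c > 0 doesn't affect convergence).
p = 1
1 ≤ 1 → DIVERGES

Diverges (p = 1 ≤ 1)


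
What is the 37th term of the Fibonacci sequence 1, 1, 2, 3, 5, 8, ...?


Fibonacci sequence: 1, 1, 2, 3, 5, 8, 13, 21, 34, 55, 89, ...
F(37) = 24157817

F(37) = 24157817


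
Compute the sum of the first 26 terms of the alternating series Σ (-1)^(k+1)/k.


S = 1 - 1/2 + 1/3 - 1/4 + 1/5 - 1/6 + 1/7 - 1/8 ± ...
= 0.6743
(Full series converges to +ln(2) ≈ +0.6931)

S_26 = 0.6743


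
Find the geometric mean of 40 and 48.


GM = √(40×48) = √1920 = 43.8178

GM = 43.8178


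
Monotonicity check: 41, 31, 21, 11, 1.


Differences: -10, -10, -10, -10
All differences < 0 → strictly DECREASING

Monotonically decreasing


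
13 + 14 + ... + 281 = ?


Σₖ₌13^281 k = Σₖ₌₁^281 k − Σₖ₌₁^12 k
= 281·282/2 − 12·13/2
= 39621 − 78 = 39543

Σk = 39543


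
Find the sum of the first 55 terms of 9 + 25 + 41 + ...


aₙ = 9 + (55-1)×16 = 873
Sₙ = n(a₁+aₙ)/2 = 55×(9+873)/2
= 55×882/2 = 24255

S_55 = 24255


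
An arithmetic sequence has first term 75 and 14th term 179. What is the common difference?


d = (aₙ - a₁)/(n-1)
= (179 - 75)/(14-1)
= 104/13 = 8

d = 8


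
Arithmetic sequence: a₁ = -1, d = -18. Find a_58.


aₙ = a₁ + (n-1)d
= -1 + (58-1)×-18
= -1 - 1026
= -1027

a_58 = -1027


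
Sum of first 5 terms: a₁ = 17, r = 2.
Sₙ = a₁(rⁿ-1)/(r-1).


Sₙ = 17×(2^5 - 1)/(2 - 1)
= 17×(32 - 1)/1
= 17×31/1
= 527

S_5 = 527


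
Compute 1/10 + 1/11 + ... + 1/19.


Σₖ₌10^19 1/k = 1/10 + 1/11 + 1/12 + 1/13 + 1/14 + 1/15 + 1/16 + 1/17 + 1/18 + 1/19
= 33464927/46558512
≈ 0.7188

Sum = 33464927/46558512 ≈ 0.7188


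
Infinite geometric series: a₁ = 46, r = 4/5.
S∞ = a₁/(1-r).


S∞ = a₁/(1-r) = 46/(1 - 4/5)
= 46/(1/5)
= 230

S∞ = 230


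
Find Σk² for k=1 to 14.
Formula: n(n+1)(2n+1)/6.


n = 14
n(n+1)(2n+1)/6 = 14×15×29/6
= 6090/6 = 1015

Σk² = 1015


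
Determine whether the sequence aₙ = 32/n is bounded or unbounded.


a₁ = 32, a₂ = 32/2, a₃ = 32/3, ...
0 < aₙ ≤ 32 for all n ≥ 1
Lower bound: 0, Upper bound: 32
The sequence IS bounded

Bounded (0 < aₙ ≤ 32)


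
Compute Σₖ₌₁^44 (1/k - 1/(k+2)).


Telescoping with gap 2: two head and two tail terms survive.
= (1 + 1/2) - (1/45 + 1/46)
= 3/2 - 1/45 - 1/46 = 1507/1035

Sum = 1507/1035


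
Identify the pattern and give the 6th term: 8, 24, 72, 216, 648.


Pattern: geometric (r=3)
Terms: 8, 24, 72, 216, 648
Next term = 1944

Next term = 1944


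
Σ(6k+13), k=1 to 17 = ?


Σ(6k+13) = 6·Σk + 13·n
= 6·153 + 13·17
= 918 + 221 = 1139

Σ = 1139


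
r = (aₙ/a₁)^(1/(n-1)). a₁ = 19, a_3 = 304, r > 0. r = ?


r^(n-1) = aₙ/a₁
r^2 = 304/19 = 16
r = 16^(1/2)
= ±4; taking r > 0 gives r = 4

r = 4


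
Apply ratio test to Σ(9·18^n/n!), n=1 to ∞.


aₙ = 9·18^n/n!
a_{n+1}/aₙ = 18^(n+1)/(n+1)! × n!/18^n  (constant 9 cancels)
= 18/(n+1)
L = lim(n→∞) 18/(n+1) = 0
L < 1 → series CONVERGES

Converges (ratio test: L = 0 < 1)


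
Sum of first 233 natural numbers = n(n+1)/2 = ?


n(n+1)/2 = 233×234/2 = 54522/2 = 27261

Σk = 27261


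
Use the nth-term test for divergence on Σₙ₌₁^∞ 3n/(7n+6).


lim(n→∞) 3n/(7n+6) = 3/7 = 3/7  (divide numerator and denominator by n)
lim aₙ = 3/7 ≠ 0 → series DIVERGES

Diverges (lim aₙ = 3/7 ≠ 0)


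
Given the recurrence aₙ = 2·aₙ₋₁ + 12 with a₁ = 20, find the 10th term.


Computing step by step:
a_1 = 20
a_2 = 52
a_3 = 116
a_4 = 244
a_5 = 500
a_6 = 1012
a_7 = 2036
a_8 = 4084
a_9 = 8180
a_10 = 16372


a_10 = 16372


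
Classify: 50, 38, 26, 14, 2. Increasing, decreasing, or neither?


Differences: -12, -12, -12, -12
All differences < 0 → strictly DECREASING

Monotonically decreasing


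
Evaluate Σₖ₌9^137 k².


Σₖ₌9^137 k² = Σₖ₌₁^137 k² − Σₖ₌₁^8 k²
= 137·138·275/6 − 8·9·17/6
= 866525 − 204 = 866321

Σk² = 866321


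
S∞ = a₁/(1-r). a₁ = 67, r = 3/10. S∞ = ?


S∞ = a₁/(1-r) = 67/(1 - 3/10)
= 67/(7/10)
= 670/7

S∞ = 670/7


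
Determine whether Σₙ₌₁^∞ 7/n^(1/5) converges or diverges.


p-series test: Σ c/n^p converges if p > 1, diverges if p ≤ 1 (constant c > 0 doesn't affect convergence).
p = 1/5
1/5 ≤ 1 → DIVERGES

Diverges (p = 1/5 ≤ 1)


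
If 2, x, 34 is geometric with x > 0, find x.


GM = √(2×34) = √68 = 8.2462

GM = 8.2462


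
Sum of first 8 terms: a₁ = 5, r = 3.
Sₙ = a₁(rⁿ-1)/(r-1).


Sₙ = 5×(3^8 - 1)/(3 - 1)
= 5×(6561 - 1)/2
= 5×6560/2
= 16400

S_8 = 16400


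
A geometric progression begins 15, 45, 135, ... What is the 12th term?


aₙ = a₁·r^(n-1)
= 15×3^11
= 15×177147
= 2657205

a_12 = 2657205


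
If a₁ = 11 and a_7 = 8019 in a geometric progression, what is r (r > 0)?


r^(n-1) = aₙ/a₁
r^6 = 8019/11 = 729
r = 729^(1/6)
= ±3; taking r > 0 gives r = 3

r = 3


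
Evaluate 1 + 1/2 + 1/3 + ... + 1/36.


H_36 = 1/1 + 1/2 + 1/3 + ... + 1/36
= 54801925434709/13127595717600
≈ 4.1746

H_36 = 54801925434709/13127595717600 ≈ 4.1746


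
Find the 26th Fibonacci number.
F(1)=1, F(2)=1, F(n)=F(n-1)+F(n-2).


Fibonacci sequence: 1, 1, 2, 3, 5, 8, 13, 21, 34, 55, 89, ...
F(26) = 121393

F(26) = 121393


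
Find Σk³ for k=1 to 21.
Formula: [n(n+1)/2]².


n(n+1)/2 = 21×22/2 = 231
Σk³ = 231² = 53361

Σk³ = 53361


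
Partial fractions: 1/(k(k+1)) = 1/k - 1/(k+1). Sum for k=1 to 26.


1/(k(k+1)) = 1/k - 1/(k+1) (partial fractions)
Telescoping: Σ = 1 - 1/27 = 26/27

Sum = 26/27


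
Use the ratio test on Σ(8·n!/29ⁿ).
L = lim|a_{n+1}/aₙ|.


aₙ = 8·n!/29^n
a_{n+1}/aₙ = (n+1)!/29^(n+1) × 29^n/n!  (constant 8 cancels)
= (n+1)/29
L = lim(n→∞) (n+1)/29 = ∞
L > 1 → series DIVERGES

Diverges (ratio test: L = ∞ > 1)


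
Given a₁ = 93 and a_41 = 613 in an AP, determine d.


d = (aₙ - a₁)/(n-1)
= (613 - 93)/(41-1)
= 520/40 = 13

d = 13


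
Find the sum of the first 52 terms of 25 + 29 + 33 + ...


aₙ = 25 + (52-1)×4 = 229
Sₙ = n(a₁+aₙ)/2 = 52×(25+229)/2
= 52×254/2 = 6604

S_52 = 6604


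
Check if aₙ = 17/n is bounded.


a₁ = 17, a₂ = 17/2, a₃ = 17/3, ...
0 < aₙ ≤ 17 for all n ≥ 1
Lower bound: 0, Upper bound: 17
The sequence IS bounded

Bounded (0 < aₙ ≤ 17)


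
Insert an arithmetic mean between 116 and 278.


AM = (116 + 278)/2 = 394/2 = 197

AM = 197


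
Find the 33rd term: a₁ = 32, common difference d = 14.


aₙ = a₁ + (n-1)d
= 32 + (33-1)×14
= 32 + 448
= 480

a_33 = 480


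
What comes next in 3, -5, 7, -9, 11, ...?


Pattern: alternating sign, magnitude arithmetic (d=2)
Terms: 3, -5, 7, -9, 11
Next term = -13

Next term = -13


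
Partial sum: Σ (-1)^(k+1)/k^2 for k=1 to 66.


S = 1 - 1/4 + 1/9 - 1/16 + 1/25 - 1/36 + 1/49 - 1/64 ± ...
= 0.8224
(Full series converges to +π²/12 ≈ +0.8225)

S_66 = 0.8224


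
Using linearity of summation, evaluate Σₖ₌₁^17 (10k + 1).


Σ(10k+1) = 10·Σk + 1·n
= 10·153 + 1·17
= 1530 + 17 = 1547

Σ = 1547


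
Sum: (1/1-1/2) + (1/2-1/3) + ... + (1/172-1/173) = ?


Telescoping: adjacent terms cancel.
= 1/1 - 1/173
= 1 - 1/173 = 172/173

Sum = 172/173


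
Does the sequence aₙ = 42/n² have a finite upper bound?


a₁ = 42, a₂ = 42/4, a₃ = 42/9, ...
0 < aₙ ≤ 42 for all n ≥ 1
The sequence IS bounded

Bounded (0 < aₙ ≤ 42)


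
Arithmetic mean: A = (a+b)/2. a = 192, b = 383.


AM = (192 + 383)/2 = 575/2 = 287.5

AM = 287.5


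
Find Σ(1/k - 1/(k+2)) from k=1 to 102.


Telescoping with gap 2: two head and two tail terms survive.
= (1 + 1/2) - (1/103 + 1/104)
= 3/2 - 1/103 - 1/104 = 15861/10712

Sum = 15861/10712


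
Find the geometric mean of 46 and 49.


GM = √(46×49) = √2254 = 47.4763

GM = 47.4763


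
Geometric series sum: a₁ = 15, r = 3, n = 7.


Sₙ = 15×(3^7 - 1)/(3 - 1)
= 15×(2187 - 1)/2
= 15×2186/2
= 16395

S_7 = 16395


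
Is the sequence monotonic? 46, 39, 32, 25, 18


Differences: -7, -7, -7, -7
All differences < 0 → strictly DECREASING

Monotonically decreasing


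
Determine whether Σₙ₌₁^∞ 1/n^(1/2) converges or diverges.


p-series test: Σ c/n^p converges if p > 1, diverges if p ≤ 1 (constant c > 0 doesn't affect convergence).
p = 1/2
1/2 ≤ 1 → DIVERGES

Diverges (p = 1/2 ≤ 1)


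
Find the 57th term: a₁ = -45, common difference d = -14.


aₙ = a₁ + (n-1)d
= -45 + (57-1)×-14
= -45 - 784
= -829

a_57 = -829


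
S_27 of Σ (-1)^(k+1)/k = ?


S = 1 - 1/2 + 1/3 - 1/4 + 1/5 - 1/6 + 1/7 - 1/8 ± ...
= 0.7113
(Full series converges to +ln(2) ≈ +0.6931)

S_27 = 0.7113


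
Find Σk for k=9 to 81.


Σₖ₌9^81 k = Σₖ₌₁^81 k − Σₖ₌₁^8 k
= 81·82/2 − 8·9/2
= 3321 − 36 = 3285

Σk = 3285


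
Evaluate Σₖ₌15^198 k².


Σₖ₌15^198 k² = Σₖ₌₁^198 k² − Σₖ₌₁^14 k²
= 198·199·397/6 − 14·15·29/6
= 2607099 − 1015 = 2606084

Σk² = 2606084


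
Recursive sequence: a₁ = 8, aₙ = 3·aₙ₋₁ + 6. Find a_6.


Computing step by step:
a_1 = 8
a_2 = 30
a_3 = 96
a_4 = 294
a_5 = 888
a_6 = 2670


a_6 = 2670


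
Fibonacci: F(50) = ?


Fibonacci sequence: 1, 1, 2, 3, 5, 8, 13, 21, 34, 55, 89, ...
F(50) = 12586269025

F(50) = 12586269025


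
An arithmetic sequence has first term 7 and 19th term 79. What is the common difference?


d = (aₙ - a₁)/(n-1)
= (79 - 7)/(19-1)
= 72/18 = 4

d = 4


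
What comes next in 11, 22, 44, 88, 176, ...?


Pattern: geometric (r=2)
Terms: 11, 22, 44, 88, 176
Next term = 352

Next term = 352


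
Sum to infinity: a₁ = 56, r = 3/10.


S∞ = a₁/(1-r) = 56/(1 - 3/10)
= 56/(7/10)
= 80

S∞ = 80


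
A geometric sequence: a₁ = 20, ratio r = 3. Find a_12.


aₙ = a₁·r^(n-1)
= 20×3^11
= 20×177147
= 3542940

a_12 = 3542940


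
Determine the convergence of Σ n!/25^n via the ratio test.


aₙ = n!/25^n
a_{n+1}/aₙ = (n+1)!/25^(n+1) × 25^n/n!
= (n+1)/25
L = lim(n→∞) (n+1)/25 = ∞
L > 1 → series DIVERGES

Diverges (ratio test: L = ∞ > 1)


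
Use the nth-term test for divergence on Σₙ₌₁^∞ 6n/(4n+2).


lim(n→∞) 6n/(4n+2) = 6/4 = 3/2  (divide numerator and denominator by n)
lim aₙ = 3/2 ≠ 0 → series DIVERGES

Diverges (lim aₙ = 3/2 ≠ 0)


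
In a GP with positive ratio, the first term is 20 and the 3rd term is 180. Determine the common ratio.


r^(n-1) = aₙ/a₁
r^2 = 180/20 = 9
r = 9^(1/2)
= ±3; taking r > 0 gives r = 3

r = 3


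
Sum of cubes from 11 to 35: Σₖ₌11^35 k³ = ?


Σₖ₌11^35 k³ = [35·36/2]² − [10·11/2]²
= 396900 − 3025 = 393875

Σk³ = 393875


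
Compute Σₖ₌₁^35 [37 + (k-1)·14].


aₙ = 37 + (35-1)×14 = 513
Sₙ = n(a₁+aₙ)/2 = 35×(37+513)/2
= 35×550/2 = 9625

S_35 = 9625


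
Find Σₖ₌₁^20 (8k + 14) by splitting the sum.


Σ(8k+14) = 8·Σk + 14·n
= 8·210 + 14·20
= 1680 + 280 = 1960

Σ = 1960


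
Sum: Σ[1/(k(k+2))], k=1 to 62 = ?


1/(k(k+2)) = (1/2)·(1/k - 1/(k+2)) (partial fractions)
Telescoping: Σ = (1/2)·(1 + 1/2 - 1/63 - 1/64) = 5921/8064

Sum = 5921/8064


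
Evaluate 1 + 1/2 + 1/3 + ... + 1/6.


H_6 = 1/1 + 1/2 + 1/3 + 1/4 + 1/5 + 1/6
= 49/20
≈ 2.45

H_6 = 49/20 ≈ 2.45


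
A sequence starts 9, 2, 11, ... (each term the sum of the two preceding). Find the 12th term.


Computing iteratively: 9, 2, 11, 13, 24, 37, 61, 98, 159, 257, 416, 673
a_12 = 673

a_12 = 673


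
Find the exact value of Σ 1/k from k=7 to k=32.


Σₖ₌7^32 1/k = 1/7 + 1/8 + 1/9 + ... + 1/32
= 232272421033319/144403552893600
≈ 1.6085

Sum = 232272421033319/144403552893600 ≈ 1.6085


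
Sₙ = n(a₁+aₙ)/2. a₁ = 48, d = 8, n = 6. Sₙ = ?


aₙ = 48 + (6-1)×8 = 88
Sₙ = n(a₁+aₙ)/2 = 6×(48+88)/2
= 6×136/2 = 408

S_6 = 408


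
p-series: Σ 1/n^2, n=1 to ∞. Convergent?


p-series test: Σ c/n^p converges if p > 1, diverges if p ≤ 1 (constant c > 0 doesn't affect convergence).
p = 2
2 > 1 → CONVERGES

Converges (p = 2 > 1)


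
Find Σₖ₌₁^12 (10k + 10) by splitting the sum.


Σ(10k+10) = 10·Σk + 10·n
= 10·78 + 10·12
= 780 + 120 = 900

Σ = 900


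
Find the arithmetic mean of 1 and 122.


AM = (1 + 122)/2 = 123/2 = 61.5

AM = 61.5


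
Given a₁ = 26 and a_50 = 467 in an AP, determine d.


d = (aₙ - a₁)/(n-1)
= (467 - 26)/(50-1)
= 441/49 = 9

d = 9


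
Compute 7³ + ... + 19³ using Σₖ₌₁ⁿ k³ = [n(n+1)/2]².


Σₖ₌7^19 k³ = [19·20/2]² − [6·7/2]²
= 36100 − 441 = 35659

Σk³ = 35659


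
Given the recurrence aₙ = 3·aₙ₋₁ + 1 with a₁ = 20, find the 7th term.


Computing step by step:
a_1 = 20
a_2 = 61
a_3 = 184
a_4 = 553
a_5 = 1660
a_6 = 4981
a_7 = 14944


a_7 = 14944


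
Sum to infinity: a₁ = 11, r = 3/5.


S∞ = a₁/(1-r) = 11/(1 - 3/5)
= 11/(2/5)
= 55/2

S∞ = 55/2


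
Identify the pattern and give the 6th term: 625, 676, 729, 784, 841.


Pattern: perfect squares: n²
Terms: 625, 676, 729, 784, 841
Next term = 900

Next term = 900


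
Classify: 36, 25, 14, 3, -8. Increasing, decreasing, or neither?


Differences: -11, -11, -11, -11
All differences < 0 → strictly DECREASING

Monotonically decreasing


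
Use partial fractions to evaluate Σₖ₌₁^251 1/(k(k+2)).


1/(k(k+2)) = (1/2)·(1/k - 1/(k+2)) (partial fractions)
Telescoping: Σ = (1/2)·(1 + 1/2 - 1/252 - 1/253) = 95129/127512

Sum = 95129/127512


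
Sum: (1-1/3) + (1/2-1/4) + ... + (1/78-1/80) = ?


Telescoping with gap 2: two head and two tail terms survive.
= (1 + 1/2) - (1/79 + 1/80)
= 3/2 - 1/79 - 1/80 = 9321/6320

Sum = 9321/6320


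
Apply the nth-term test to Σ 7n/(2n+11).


lim(n→∞) 7n/(2n+11) = 7/2 = 7/2  (divide numerator and denominator by n)
lim aₙ = 7/2 ≠ 0 → series DIVERGES

Diverges (lim aₙ = 7/2 ≠ 0)


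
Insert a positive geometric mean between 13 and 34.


GM = √(13×34) = √442 = 21.0238

GM = 21.0238


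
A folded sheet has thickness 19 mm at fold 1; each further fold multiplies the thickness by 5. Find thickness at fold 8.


aₙ = a₁·r^(n-1)
= 19×5^7
= 19×78125
= 1484375

a_8 = 1484375


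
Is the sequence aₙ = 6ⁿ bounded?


aₙ = 6ⁿ → as n→∞, aₙ→∞ (since base 6 > 1)
No finite upper bound exists
The sequence is UNBOUNDED

Unbounded (aₙ → ∞ as n → ∞)


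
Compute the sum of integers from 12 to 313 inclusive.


Σₖ₌12^313 k = Σₖ₌₁^313 k − Σₖ₌₁^11 k
= 313·314/2 − 11·12/2
= 49141 − 66 = 49075

Σk = 49075


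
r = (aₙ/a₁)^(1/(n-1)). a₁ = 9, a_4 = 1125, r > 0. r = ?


r^(n-1) = aₙ/a₁
r^3 = 1125/9 = 125
r = 125^(1/3)
= 5

r = 5


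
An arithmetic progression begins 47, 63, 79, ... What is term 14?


aₙ = a₁ + (n-1)d
= 47 + (14-1)×16
= 47 + 208
= 255

a_14 = 255


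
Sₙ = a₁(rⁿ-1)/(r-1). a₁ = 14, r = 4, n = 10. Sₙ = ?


Sₙ = 14×(4^10 - 1)/(4 - 1)
= 14×(1048576 - 1)/3
= 14×1048575/3
= 4893350

S_10 = 4893350


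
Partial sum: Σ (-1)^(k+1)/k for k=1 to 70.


S = 1 - 1/2 + 1/3 - 1/4 + 1/5 - 1/6 + 1/7 - 1/8 ± ...
= 0.6861
(Full series converges to +ln(2) ≈ +0.6931)

S_70 = 0.6861


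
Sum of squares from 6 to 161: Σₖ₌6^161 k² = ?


Σₖ₌6^161 k² = Σₖ₌₁^161 k² − Σₖ₌₁^5 k²
= 161·162·323/6 − 5·6·11/6
= 1404081 − 55 = 1404026

Σk² = 1404026


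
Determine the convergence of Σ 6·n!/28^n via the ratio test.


aₙ = 6·n!/28^n
a_{n+1}/aₙ = (n+1)!/28^(n+1) × 28^n/n!  (constant 6 cancels)
= (n+1)/28
L = lim(n→∞) (n+1)/28 = ∞
L > 1 → series DIVERGES

Diverges (ratio test: L = ∞ > 1)


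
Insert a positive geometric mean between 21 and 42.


GM = √(21×42) = √882 = 29.6985

GM = 29.6985


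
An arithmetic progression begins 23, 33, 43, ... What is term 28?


aₙ = a₁ + (n-1)d
= 23 + (28-1)×10
= 23 + 270
= 293

a_28 = 293


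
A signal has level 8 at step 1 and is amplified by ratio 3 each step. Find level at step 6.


aₙ = a₁·r^(n-1)
= 8×3^5
= 8×243
= 1944

a_6 = 1944


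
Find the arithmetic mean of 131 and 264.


AM = (131 + 264)/2 = 395/2 = 197.5

AM = 197.5


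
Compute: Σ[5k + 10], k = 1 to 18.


Σ(5k+10) = 5·Σk + 10·n
= 5·171 + 10·18
= 855 + 180 = 1035

Σ = 1035


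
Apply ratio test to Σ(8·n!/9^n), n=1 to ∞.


aₙ = 8·n!/9^n
a_{n+1}/aₙ = (n+1)!/9^(n+1) × 9^n/n!  (constant 8 cancels)
= (n+1)/9
L = lim(n→∞) (n+1)/9 = ∞
L > 1 → series DIVERGES

Diverges (ratio test: L = ∞ > 1)


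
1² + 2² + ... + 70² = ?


n = 70
n(n+1)(2n+1)/6 = 70×71×141/6
= 700770/6 = 116795

Σk² = 116795


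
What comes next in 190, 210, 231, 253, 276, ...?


Pattern: triangular numbers: n(n+1)/2
Terms: 190, 210, 231, 253, 276
Next term = 300

Next term = 300


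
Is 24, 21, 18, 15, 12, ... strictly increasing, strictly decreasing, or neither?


Differences: -3, -3, -3, -3
All differences < 0 → strictly DECREASING

Monotonically decreasing


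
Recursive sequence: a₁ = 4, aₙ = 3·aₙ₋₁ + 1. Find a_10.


Computing step by step:
a_1 = 4
a_2 = 13
a_3 = 40
a_4 = 121
a_5 = 364
a_6 = 1093
a_7 = 3280
a_8 = 9841
a_9 = 29524
a_10 = 88573


a_10 = 88573


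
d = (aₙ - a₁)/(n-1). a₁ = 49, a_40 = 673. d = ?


d = (aₙ - a₁)/(n-1)
= (673 - 49)/(40-1)
= 624/39 = 16

d = 16


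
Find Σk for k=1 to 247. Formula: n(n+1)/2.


n(n+1)/2 = 247×248/2 = 61256/2 = 30628

Σk = 30628


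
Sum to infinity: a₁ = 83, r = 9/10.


S∞ = a₁/(1-r) = 83/(1 - 9/10)
= 83/(1/10)
= 830

S∞ = 830


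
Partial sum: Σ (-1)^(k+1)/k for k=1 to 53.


S = 1 - 1/2 + 1/3 - 1/4 + 1/5 - 1/6 + 1/7 - 1/8 ± ...
= 0.7025
(Full series converges to +ln(2) ≈ +0.6931)

S_53 = 0.7025


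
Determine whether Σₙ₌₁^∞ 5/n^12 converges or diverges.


p-series test: Σ c/n^p converges if p > 1, diverges if p ≤ 1 (constant c > 0 doesn't affect convergence).
p = 12
12 > 1 → CONVERGES

Converges (p = 12 > 1)


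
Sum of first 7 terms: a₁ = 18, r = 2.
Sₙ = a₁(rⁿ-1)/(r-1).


Sₙ = 18×(2^7 - 1)/(2 - 1)
= 18×(128 - 1)/1
= 18×127/1
= 2286

S_7 = 2286


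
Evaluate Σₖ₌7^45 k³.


Σₖ₌7^45 k³ = [45·46/2]² − [6·7/2]²
= 1071225 − 441 = 1070784

Σk³ = 1070784


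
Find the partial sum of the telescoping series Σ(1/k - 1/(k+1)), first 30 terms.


Telescoping: adjacent terms cancel.
= 1/1 - 1/31
= 1 - 1/31 = 30/31

Sum = 30/31


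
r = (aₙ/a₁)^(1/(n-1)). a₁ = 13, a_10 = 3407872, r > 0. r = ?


r^(n-1) = aₙ/a₁
r^9 = 3407872/13 = 262144
r = 262144^(1/9)
= 4

r = 4


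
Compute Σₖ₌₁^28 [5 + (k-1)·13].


aₙ = 5 + (28-1)×13 = 356
Sₙ = n(a₁+aₙ)/2 = 28×(5+356)/2
= 28×361/2 = 5054

S_28 = 5054


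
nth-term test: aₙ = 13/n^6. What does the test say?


lim(n→∞) 13/n^6 = 0
lim aₙ = 0 → nth-term test is INCONCLUSIVE
(Need other tests; this is actually a convergent p-series with p=6 > 1)

Inconclusive (lim aₙ = 0; need another test)


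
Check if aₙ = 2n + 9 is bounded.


aₙ = 2n + 9 → as n→∞, aₙ→∞
No finite upper bound exists
The sequence is UNBOUNDED

Unbounded (aₙ → ∞ as n → ∞)


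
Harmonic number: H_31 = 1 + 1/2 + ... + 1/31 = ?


H_31 = 1/1 + 1/2 + 1/3 + ... + 1/31
= 290774257297357/72201776446800
≈ 4.0272

H_31 = 290774257297357/72201776446800 ≈ 4.0272


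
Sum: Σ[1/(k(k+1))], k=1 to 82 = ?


1/(k(k+1)) = 1/k - 1/(k+1) (partial fractions)
Telescoping: Σ = 1 - 1/83 = 82/83

Sum = 82/83


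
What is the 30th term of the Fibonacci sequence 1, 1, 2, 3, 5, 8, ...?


Fibonacci sequence: 1, 1, 2, 3, 5, 8, 13, 21, 34, 55, 89, ...
F(30) = 832040

F(30) = 832040


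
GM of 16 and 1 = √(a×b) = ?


GM = √(16×1) = √16 = 4

GM = 4


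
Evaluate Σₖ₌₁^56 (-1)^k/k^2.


S = -1 + 1/4 - 1/9 + 1/16 - 1/25 + 1/36 - 1/49 + 1/64 ± ...
= -0.8223
(Full series converges to -π²/12 ≈ -0.8225)

S_56 = -0.8223


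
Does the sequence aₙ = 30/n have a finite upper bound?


a₁ = 30, a₂ = 30/2, a₃ = 30/3, ...
0 < aₙ ≤ 30 for all n ≥ 1
Lower bound: 0, Upper bound: 30
The sequence IS bounded

Bounded (0 < aₙ ≤ 30)


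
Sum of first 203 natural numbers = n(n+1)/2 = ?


n(n+1)/2 = 203×204/2 = 41412/2 = 20706

Σk = 20706


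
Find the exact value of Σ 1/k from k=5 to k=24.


Σₖ₌5^24 1/k = 1/5 + 1/6 + 1/7 + ... + 1/24
= 604180055/356948592
≈ 1.6926

Sum = 604180055/356948592 ≈ 1.6926


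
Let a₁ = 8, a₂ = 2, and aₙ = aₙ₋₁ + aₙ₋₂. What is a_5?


Computing iteratively: 8, 2, 10, 12, 22
a_5 = 22

a_5 = 22


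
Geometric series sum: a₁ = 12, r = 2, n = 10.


Sₙ = 12×(2^10 - 1)/(2 - 1)
= 12×(1024 - 1)/1
= 12×1023/1
= 12276

S_10 = 12276


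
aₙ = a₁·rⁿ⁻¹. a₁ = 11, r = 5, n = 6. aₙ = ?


aₙ = a₁·r^(n-1)
= 11×5^5
= 11×3125
= 34375

a_6 = 34375


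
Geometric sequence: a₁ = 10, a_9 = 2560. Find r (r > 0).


r^(n-1) = aₙ/a₁
r^8 = 2560/10 = 256
r = 256^(1/8)
= ±2; taking r > 0 gives r = 2

r = 2


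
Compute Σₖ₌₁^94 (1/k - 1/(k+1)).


Telescoping: adjacent terms cancel.
= 1/1 - 1/95
= 1 - 1/95 = 94/95

Sum = 94/95


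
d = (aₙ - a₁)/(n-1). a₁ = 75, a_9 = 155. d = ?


d = (aₙ - a₁)/(n-1)
= (155 - 75)/(9-1)
= 80/8 = 10

d = 10


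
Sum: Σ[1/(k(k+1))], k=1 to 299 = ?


1/(k(k+1)) = 1/k - 1/(k+1) (partial fractions)
Telescoping: Σ = 1 - 1/300 = 299/300

Sum = 299/300


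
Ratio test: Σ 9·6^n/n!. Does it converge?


aₙ = 9·6^n/n!
a_{n+1}/aₙ = 6^(n+1)/(n+1)! × n!/6^n  (constant 9 cancels)
= 6/(n+1)
L = lim(n→∞) 6/(n+1) = 0
L < 1 → series CONVERGES

Converges (ratio test: L = 0 < 1)


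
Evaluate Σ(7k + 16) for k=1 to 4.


Σ(7k+16) = 7·Σk + 16·n
= 7·10 + 16·4
= 70 + 64 = 134

Σ = 134


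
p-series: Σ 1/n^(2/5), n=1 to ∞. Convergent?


p-series test: Σ c/n^p converges if p > 1, diverges if p ≤ 1 (constant c > 0 doesn't affect convergence).
p = 2/5
2/5 ≤ 1 → DIVERGES

Diverges (p = 2/5 ≤ 1)


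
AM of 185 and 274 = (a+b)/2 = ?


AM = (185 + 274)/2 = 459/2 = 229.5

AM = 229.5


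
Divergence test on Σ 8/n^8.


lim(n→∞) 8/n^8 = 0
lim aₙ = 0 → nth-term test is INCONCLUSIVE
(Need other tests; this is actually a convergent p-series with p=8 > 1)

Inconclusive (lim aₙ = 0; need another test)


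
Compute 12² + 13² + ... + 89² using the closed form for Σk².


Σₖ₌12^89 k² = Σₖ₌₁^89 k² − Σₖ₌₁^11 k²
= 89·90·179/6 − 11·12·23/6
= 238965 − 506 = 238459

Σk² = 238459


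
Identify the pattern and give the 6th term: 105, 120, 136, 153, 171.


Pattern: triangular numbers: n(n+1)/2
Terms: 105, 120, 136, 153, 171
Next term = 190

Next term = 190


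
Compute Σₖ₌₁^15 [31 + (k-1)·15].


aₙ = 31 + (15-1)×15 = 241
Sₙ = n(a₁+aₙ)/2 = 15×(31+241)/2
= 15×272/2 = 2040

S_15 = 2040


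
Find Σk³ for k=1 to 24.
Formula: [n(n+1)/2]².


n(n+1)/2 = 24×25/2 = 300
Σk³ = 300² = 90000

Σk³ = 90000


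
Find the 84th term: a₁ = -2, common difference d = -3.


aₙ = a₁ + (n-1)d
= -2 + (84-1)×-3
= -2 - 249
= -251

a_84 = -251


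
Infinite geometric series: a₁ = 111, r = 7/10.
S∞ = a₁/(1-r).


S∞ = a₁/(1-r) = 111/(1 - 7/10)
= 111/(3/10)
= 370

S∞ = 370


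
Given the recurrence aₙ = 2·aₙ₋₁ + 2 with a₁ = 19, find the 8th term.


Computing step by step:
a_1 = 19
a_2 = 40
a_3 = 82
a_4 = 166
a_5 = 334
a_6 = 670
a_7 = 1342
a_8 = 2686


a_8 = 2686


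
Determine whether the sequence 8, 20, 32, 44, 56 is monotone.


Differences: 12, 12, 12, 12
All differences > 0 → strictly INCREASING

Monotonically increasing


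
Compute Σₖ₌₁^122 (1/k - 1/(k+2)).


Telescoping with gap 2: two head and two tail terms survive.
= (1 + 1/2) - (1/123 + 1/124)
= 3/2 - 1/123 - 1/124 = 22631/15252

Sum = 22631/15252


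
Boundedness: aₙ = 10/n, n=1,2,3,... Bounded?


a₁ = 10, a₂ = 10/2, a₃ = 10/3, ...
0 < aₙ ≤ 10 for all n ≥ 1
Lower bound: 0, Upper bound: 10
The sequence IS bounded

Bounded (0 < aₙ ≤ 10)


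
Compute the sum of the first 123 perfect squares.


n = 123
n(n+1)(2n+1)/6 = 123×124×247/6
= 3767244/6 = 627874

Σk² = 627874


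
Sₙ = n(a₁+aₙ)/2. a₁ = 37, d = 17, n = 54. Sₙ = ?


aₙ = 37 + (54-1)×17 = 938
Sₙ = n(a₁+aₙ)/2 = 54×(37+938)/2
= 54×975/2 = 26325

S_54 = 26325


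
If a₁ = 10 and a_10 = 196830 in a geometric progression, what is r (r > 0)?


r^(n-1) = aₙ/a₁
r^9 = 196830/10 = 19683
r = 19683^(1/9)
= 3

r = 3


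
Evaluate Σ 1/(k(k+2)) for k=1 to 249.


1/(k(k+2)) = (1/2)·(1/k - 1/(k+2)) (partial fractions)
Telescoping: Σ = (1/2)·(1 + 1/2 - 1/250 - 1/251) = 23406/31375

Sum = 23406/31375


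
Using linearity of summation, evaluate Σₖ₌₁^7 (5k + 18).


Σ(5k+18) = 5·Σk + 18·n
= 5·28 + 18·7
= 140 + 126 = 266

Σ = 266


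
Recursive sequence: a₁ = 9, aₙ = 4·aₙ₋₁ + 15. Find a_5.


Computing step by step:
a_1 = 9
a_2 = 51
a_3 = 219
a_4 = 891
a_5 = 3579


a_5 = 3579


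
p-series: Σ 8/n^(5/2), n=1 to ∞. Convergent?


p-series test: Σ c/n^p converges if p > 1, diverges if p ≤ 1 (constant c > 0 doesn't affect convergence).
p = 5/2
5/2 > 1 → CONVERGES

Converges (p = 5/2 > 1)


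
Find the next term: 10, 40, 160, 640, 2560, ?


Pattern: geometric (r=4)
Terms: 10, 40, 160, 640, 2560
Next term = 10240

Next term = 10240


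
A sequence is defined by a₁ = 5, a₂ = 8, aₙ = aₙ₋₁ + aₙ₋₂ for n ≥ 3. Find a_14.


Computing iteratively: 5, 8, 13, 21, 34, 55, 89, 144, 233, 377, 610, 987, ...
a_14 = 2584

a_14 = 2584


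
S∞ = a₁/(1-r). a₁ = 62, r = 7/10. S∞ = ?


S∞ = a₁/(1-r) = 62/(1 - 7/10)
= 62/(3/10)
= 620/3

S∞ = 620/3


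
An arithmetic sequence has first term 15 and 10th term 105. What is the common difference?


d = (aₙ - a₁)/(n-1)
= (105 - 15)/(10-1)
= 90/9 = 10

d = 10


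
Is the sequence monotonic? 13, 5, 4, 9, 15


Differences: -8, -1, 5, 6
Difference at position 3 is +5 (> 0) but position 1 is -8 (< 0) — sequence both rises and falls
→ NOT monotonic

Not monotonic


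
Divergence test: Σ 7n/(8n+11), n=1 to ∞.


lim(n→∞) 7n/(8n+11) = 7/8 = 7/8  (divide numerator and denominator by n)
lim aₙ = 7/8 ≠ 0 → series DIVERGES

Diverges (lim aₙ = 7/8 ≠ 0)


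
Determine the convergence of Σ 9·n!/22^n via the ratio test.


aₙ = 9·n!/22^n
a_{n+1}/aₙ = (n+1)!/22^(n+1) × 22^n/n!  (constant 9 cancels)
= (n+1)/22
L = lim(n→∞) (n+1)/22 = ∞
L > 1 → series DIVERGES

Diverges (ratio test: L = ∞ > 1)


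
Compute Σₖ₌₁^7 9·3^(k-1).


Sₙ = 9×(3^7 - 1)/(3 - 1)
= 9×(2187 - 1)/2
= 9×2186/2
= 9837

S_7 = 9837


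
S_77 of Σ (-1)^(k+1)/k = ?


S = 1 - 1/2 + 1/3 - 1/4 + 1/5 - 1/6 + 1/7 - 1/8 ± ...
= 0.6996
(Full series converges to +ln(2) ≈ +0.6931)

S_77 = 0.6996


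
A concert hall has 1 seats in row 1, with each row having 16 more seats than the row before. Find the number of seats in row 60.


aₙ = a₁ + (n-1)d
= 1 + (60-1)×16
= 1 + 944
= 945

a_60 = 945


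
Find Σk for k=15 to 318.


Σₖ₌15^318 k = Σₖ₌₁^318 k − Σₖ₌₁^14 k
= 318·319/2 − 14·15/2
= 50721 − 105 = 50616

Σk = 50616


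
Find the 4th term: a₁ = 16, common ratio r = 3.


aₙ = a₁·r^(n-1)
= 16×3^3
= 16×27
= 432

a_4 = 432


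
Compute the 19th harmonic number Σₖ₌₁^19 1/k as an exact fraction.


H_19 = 1/1 + 1/2 + 1/3 + ... + 1/19
= 275295799/77597520
≈ 3.5477

H_19 = 275295799/77597520 ≈ 3.5477


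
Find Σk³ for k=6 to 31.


Σₖ₌6^31 k³ = [31·32/2]² − [5·6/2]²
= 246016 − 225 = 245791

Σk³ = 245791


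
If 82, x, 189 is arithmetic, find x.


AM = (82 + 189)/2 = 271/2 = 135.5

AM = 135.5


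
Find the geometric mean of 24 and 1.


GM = √(24×1) = √24 = 4.899

GM = 4.899


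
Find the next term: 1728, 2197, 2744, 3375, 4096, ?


Pattern: perfect cubes: n³
Terms: 1728, 2197, 2744, 3375, 4096
Next term = 4913

Next term = 4913


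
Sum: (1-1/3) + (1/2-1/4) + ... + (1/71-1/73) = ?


Telescoping with gap 2: two head and two tail terms survive.
= (1 + 1/2) - (1/72 + 1/73)
= 3/2 - 1/72 - 1/73 = 7739/5256

Sum = 7739/5256


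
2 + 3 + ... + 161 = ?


Σₖ₌2^161 k = Σₖ₌₁^161 k − Σₖ₌₁^1 k
= 161·162/2 − 1·2/2
= 13041 − 1 = 13040

Σk = 13040


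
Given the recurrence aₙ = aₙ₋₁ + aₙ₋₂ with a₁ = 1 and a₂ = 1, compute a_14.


Computing iteratively: 1, 1, 2, 3, 5, 8, 13, 21, 34, 55, 89, 144, ...
a_14 = 377

a_14 = 377


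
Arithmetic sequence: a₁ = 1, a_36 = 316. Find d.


d = (aₙ - a₁)/(n-1)
= (316 - 1)/(36-1)
= 315/35 = 9

d = 9


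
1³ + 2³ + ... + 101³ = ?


n(n+1)/2 = 101×102/2 = 5151
Σk³ = 5151² = 26532801

Σk³ = 26532801


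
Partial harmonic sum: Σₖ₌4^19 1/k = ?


Σₖ₌4^19 1/k = 1/4 + 1/5 + 1/6 + ... + 1/19
= 133033679/77597520
≈ 1.7144

Sum = 133033679/77597520 ≈ 1.7144


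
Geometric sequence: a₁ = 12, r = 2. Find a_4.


aₙ = a₁·r^(n-1)
= 12×2^3
= 12×8
= 96

a_4 = 96


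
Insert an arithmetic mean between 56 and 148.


AM = (56 + 148)/2 = 204/2 = 102

AM = 102


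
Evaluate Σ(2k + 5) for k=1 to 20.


Σ(2k+5) = 2·Σk + 5·n
= 2·210 + 5·20
= 420 + 100 = 520

Σ = 520


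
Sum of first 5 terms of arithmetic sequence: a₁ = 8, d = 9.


aₙ = 8 + (5-1)×9 = 44
Sₙ = n(a₁+aₙ)/2 = 5×(8+44)/2
= 5×52/2 = 130

S_5 = 130


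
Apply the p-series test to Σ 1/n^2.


p-series test: Σ c/n^p converges if p > 1, diverges if p ≤ 1 (constant c > 0 doesn't affect convergence).
p = 2
2 > 1 → CONVERGES

Converges (p = 2 > 1)


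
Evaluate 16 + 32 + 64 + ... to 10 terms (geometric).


Sₙ = 16×(2^10 - 1)/(2 - 1)
= 16×(1024 - 1)/1
= 16×1023/1
= 16368

S_10 = 16368


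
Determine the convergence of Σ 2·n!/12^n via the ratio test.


aₙ = 2·n!/12^n
a_{n+1}/aₙ = (n+1)!/12^(n+1) × 12^n/n!  (constant 2 cancels)
= (n+1)/12
L = lim(n→∞) (n+1)/12 = ∞
L > 1 → series DIVERGES

Diverges (ratio test: L = ∞ > 1)


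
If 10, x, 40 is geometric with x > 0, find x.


GM = √(10×40) = √400 = 20

GM = 20


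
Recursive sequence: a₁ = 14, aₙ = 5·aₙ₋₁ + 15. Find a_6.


Computing step by step:
a_1 = 14
a_2 = 85
a_3 = 440
a_4 = 2215
a_5 = 11090
a_6 = 55465


a_6 = 55465


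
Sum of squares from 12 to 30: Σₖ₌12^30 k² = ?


Σₖ₌12^30 k² = Σₖ₌₁^30 k² − Σₖ₌₁^11 k²
= 30·31·61/6 − 11·12·23/6
= 9455 − 506 = 8949

Σk² = 8949


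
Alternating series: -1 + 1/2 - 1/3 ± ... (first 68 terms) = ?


S = -1 + 1/2 - 1/3 + 1/4 - 1/5 + 1/6 - 1/7 + 1/8 ± ...
= -0.6858
(Full series converges to -ln(2) ≈ -0.6931)

S_68 = -0.6858
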